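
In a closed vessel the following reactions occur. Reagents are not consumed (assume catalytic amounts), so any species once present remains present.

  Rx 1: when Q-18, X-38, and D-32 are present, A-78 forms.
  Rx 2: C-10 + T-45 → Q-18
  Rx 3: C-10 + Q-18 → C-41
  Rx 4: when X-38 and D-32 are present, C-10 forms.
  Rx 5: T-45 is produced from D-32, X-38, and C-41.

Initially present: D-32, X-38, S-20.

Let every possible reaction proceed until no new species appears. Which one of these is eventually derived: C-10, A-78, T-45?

C-10

X-38 and D-32 present → C-10 forms (Rx 4).
A-78 would need Q-18, X-38, and D-32 (Rx 1), but Q-18 never forms. T-45 would need D-32, X-38, and C-41 (Rx 5), but C-41 never forms.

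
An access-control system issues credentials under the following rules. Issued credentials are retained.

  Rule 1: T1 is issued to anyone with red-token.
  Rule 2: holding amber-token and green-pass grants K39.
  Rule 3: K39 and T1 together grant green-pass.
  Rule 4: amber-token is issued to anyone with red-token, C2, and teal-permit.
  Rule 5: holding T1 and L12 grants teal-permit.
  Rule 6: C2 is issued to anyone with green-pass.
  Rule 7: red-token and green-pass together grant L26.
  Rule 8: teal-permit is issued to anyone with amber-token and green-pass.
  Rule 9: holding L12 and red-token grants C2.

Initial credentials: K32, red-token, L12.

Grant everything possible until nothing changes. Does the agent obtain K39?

No

K39 would need amber-token and green-pass (Rule 2), but green-pass is never granted.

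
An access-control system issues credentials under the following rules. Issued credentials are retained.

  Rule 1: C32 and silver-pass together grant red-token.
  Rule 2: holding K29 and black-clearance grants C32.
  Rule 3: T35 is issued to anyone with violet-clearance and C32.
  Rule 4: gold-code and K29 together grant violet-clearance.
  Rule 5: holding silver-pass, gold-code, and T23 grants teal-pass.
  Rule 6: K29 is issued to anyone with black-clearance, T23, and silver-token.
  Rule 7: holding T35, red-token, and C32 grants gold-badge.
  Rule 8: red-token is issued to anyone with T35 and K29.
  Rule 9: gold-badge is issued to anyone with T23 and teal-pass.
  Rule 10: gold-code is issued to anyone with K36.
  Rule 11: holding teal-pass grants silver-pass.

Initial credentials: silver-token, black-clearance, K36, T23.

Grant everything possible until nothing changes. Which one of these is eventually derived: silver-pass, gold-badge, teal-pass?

gold-badge

Holding K36 grants gold-code (Rule 10).
Holding black-clearance, T23, and silver-token grants K29 (Rule 6).
Holding K29 and black-clearance grants C32 (Rule 2).
Holding gold-code and K29 grants violet-clearance (Rule 4).
Holding violet-clearance and C32 grants T35 (Rule 3).
Holding T35 and K29 grants red-token (Rule 8).
Holding T35, red-token, and C32 grants gold-badge (Rule 7).
teal-pass would need silver-pass, gold-code, and T23 (Rule 5), but silver-pass is never granted. silver-pass would need teal-pass (Rule 11), but teal-pass is never granted.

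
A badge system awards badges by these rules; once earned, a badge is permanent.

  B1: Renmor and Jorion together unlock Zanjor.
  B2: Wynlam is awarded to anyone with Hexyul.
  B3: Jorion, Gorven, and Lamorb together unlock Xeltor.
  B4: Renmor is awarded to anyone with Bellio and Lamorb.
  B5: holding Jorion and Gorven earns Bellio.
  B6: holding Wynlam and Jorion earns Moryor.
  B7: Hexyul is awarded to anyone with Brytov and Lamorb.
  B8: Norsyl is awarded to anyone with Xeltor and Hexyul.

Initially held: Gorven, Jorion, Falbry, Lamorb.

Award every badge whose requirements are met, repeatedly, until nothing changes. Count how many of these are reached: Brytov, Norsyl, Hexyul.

0

No rule produces Brytov, and it is not given.
Norsyl would need Xeltor and Hexyul (B8), but Hexyul is never earned.
Hexyul would need Brytov and Lamorb (B7), but Brytov is never earned.
None of the 3 are reached.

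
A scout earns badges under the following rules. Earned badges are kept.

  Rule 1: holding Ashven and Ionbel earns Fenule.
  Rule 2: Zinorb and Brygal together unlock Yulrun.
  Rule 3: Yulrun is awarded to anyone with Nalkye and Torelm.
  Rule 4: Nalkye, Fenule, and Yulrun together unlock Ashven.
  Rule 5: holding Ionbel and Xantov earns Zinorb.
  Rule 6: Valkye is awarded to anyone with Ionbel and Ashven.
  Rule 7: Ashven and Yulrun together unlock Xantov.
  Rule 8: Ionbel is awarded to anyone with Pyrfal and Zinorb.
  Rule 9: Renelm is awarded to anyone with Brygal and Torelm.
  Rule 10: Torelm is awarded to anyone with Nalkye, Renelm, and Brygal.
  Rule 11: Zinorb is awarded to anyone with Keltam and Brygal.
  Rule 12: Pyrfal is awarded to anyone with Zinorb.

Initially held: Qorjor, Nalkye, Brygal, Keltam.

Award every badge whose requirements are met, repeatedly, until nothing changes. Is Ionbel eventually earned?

Yes

With Keltam and Brygal, Zinorb is earned (Rule 11).
With Zinorb, Pyrfal is earned (Rule 12).
With Pyrfal and Zinorb, Ionbel is earned (Rule 8).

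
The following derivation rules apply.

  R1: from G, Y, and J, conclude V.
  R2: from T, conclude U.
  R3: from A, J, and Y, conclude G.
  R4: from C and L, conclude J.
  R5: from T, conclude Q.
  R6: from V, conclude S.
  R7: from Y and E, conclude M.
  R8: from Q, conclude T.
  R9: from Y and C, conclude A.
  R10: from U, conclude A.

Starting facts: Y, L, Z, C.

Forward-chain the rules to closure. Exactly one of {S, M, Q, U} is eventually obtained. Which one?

C and L hold, so J follows (R4).
Y and C hold, so A follows (R9).
From A, J, and Y, R3 gives G.
From G, Y, and J, R1 gives V.
V holds, so S follows (R6).
U would need T (R2), but T is never established. M would need Y and E (R7), but E is never established. Q would need T (R5), but T is never established.

S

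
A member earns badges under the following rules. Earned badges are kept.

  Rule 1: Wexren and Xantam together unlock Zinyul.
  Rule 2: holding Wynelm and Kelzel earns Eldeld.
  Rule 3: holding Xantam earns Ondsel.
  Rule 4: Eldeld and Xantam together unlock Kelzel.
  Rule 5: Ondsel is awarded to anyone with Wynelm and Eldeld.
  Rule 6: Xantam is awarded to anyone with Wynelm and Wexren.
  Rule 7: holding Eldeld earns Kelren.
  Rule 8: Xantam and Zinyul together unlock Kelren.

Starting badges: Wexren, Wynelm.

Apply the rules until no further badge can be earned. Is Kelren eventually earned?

With Wynelm and Wexren, Xantam is earned (Rule 6).
With Wexren and Xantam, Zinyul is earned (Rule 1).
With Xantam and Zinyul, Kelren is earned (Rule 8).

Yes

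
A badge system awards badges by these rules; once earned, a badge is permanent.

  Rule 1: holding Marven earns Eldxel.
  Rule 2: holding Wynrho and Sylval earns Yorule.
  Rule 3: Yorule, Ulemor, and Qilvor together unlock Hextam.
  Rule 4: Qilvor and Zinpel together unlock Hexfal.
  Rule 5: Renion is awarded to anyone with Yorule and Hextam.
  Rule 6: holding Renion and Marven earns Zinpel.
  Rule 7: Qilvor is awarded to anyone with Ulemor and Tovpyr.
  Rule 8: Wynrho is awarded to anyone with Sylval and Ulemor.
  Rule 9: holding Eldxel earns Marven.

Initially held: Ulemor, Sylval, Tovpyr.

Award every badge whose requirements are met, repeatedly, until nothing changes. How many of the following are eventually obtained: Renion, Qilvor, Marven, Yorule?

With Sylval and Ulemor, Wynrho is earned (Rule 8).
With Ulemor and Tovpyr, Qilvor is earned (Rule 7).
With Wynrho and Sylval, Yorule is earned (Rule 2).
With Yorule, Ulemor, and Qilvor, Hextam is earned (Rule 3).
With Yorule and Hextam, Renion is earned (Rule 5).
Renion: reached.
Qilvor: reached.
Marven would need Eldxel (Rule 9), but Eldxel is never earned.
Yorule: reached.
Reached: Renion, Qilvor, and Yorule — 3 of the 4.

3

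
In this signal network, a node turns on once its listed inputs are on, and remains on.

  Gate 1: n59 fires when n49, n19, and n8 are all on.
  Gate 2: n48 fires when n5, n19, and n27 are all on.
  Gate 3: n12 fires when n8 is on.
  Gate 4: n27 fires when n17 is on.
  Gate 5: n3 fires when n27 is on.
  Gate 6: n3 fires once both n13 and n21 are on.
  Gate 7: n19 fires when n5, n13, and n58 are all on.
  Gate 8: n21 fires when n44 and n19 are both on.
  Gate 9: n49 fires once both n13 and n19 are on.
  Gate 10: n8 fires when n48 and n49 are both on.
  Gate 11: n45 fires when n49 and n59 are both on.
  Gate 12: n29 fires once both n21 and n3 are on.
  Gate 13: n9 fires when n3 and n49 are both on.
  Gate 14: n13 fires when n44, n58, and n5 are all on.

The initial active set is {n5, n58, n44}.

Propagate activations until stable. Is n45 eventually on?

n45 would need n49 and n59 (Gate 11), but n59 never turns on.

No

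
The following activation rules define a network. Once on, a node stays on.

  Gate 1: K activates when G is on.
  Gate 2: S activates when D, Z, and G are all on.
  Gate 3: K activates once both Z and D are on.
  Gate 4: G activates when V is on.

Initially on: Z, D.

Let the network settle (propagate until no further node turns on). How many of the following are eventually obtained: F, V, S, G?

No rule produces F, and it is not given.
No rule produces V, and it is not given.
S would need D, Z, and G (Gate 2), but G never turns on.
G would need V (Gate 4), but V never turns on.
None of the 4 are reached.

0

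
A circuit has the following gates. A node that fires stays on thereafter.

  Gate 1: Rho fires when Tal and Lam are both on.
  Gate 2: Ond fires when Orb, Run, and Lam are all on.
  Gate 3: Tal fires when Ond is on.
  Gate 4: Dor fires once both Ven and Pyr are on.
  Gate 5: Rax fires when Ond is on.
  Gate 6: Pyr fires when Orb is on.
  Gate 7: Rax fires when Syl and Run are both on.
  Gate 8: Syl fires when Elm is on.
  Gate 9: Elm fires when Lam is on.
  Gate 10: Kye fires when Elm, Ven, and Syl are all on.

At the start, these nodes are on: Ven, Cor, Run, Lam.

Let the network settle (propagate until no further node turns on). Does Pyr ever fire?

Pyr would need Orb (Gate 6), but Orb never turns on.

No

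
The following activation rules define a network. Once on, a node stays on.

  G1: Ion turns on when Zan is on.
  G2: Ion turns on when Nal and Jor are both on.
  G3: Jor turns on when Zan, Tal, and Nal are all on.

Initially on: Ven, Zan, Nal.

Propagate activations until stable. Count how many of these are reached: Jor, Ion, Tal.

1

G1: Zan on → Ion on.
Jor would need Zan, Tal, and Nal (G3), but Tal never turns on.
Ion: reached.
No rule produces Tal, and it is not given.
Reached: Ion — 1 of the 3.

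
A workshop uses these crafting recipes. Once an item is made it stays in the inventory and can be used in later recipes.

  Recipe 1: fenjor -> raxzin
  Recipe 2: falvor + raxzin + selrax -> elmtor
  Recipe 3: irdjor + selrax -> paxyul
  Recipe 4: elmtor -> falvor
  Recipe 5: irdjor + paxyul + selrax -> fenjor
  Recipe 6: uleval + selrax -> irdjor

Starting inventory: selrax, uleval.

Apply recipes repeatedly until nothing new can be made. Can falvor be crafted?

No

falvor would need elmtor (Recipe 4), but elmtor is never obtained.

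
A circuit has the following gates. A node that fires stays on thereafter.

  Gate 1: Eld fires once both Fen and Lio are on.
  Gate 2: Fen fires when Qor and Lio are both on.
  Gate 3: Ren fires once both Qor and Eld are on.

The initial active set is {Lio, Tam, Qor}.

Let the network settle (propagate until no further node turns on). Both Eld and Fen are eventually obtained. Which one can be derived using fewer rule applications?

Fen: Gate 2: Qor and Lio on → Fen on. [1 rule application]
Eld: Gate 2: Qor and Lio on → Fen on. Gate 1: Fen and Lio on → Eld on. [2 rule applications]
Fen needs fewer.

Fen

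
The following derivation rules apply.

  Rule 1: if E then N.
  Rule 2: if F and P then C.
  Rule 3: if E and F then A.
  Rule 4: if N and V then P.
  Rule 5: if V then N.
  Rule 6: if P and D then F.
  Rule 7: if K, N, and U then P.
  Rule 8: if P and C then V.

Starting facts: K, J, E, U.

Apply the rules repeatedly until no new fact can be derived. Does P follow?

From E, Rule 1 gives N.
From K, N, and U, Rule 7 gives P.

Yes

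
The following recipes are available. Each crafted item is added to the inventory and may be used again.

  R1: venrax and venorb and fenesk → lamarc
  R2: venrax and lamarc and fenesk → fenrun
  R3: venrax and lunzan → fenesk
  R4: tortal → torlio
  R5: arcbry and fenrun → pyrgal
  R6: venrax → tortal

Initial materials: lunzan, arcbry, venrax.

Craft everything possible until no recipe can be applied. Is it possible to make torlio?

Using R6, venrax makes tortal.
tortal → torlio (R4).

Yes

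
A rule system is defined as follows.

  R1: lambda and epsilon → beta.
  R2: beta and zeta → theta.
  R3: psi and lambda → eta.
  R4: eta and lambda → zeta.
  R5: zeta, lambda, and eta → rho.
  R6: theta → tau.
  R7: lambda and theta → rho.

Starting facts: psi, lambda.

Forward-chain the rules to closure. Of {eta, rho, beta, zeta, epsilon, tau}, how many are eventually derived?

psi and lambda hold, so eta follows (R3).
eta and lambda hold, so zeta follows (R4).
zeta, lambda, and eta hold, so rho follows (R5).
eta: reached.
rho: reached.
beta would need lambda and epsilon (R1), but epsilon is never established.
zeta: reached.
No rule produces epsilon, and it is not given.
tau would need theta (R6), but theta is never established.
Reached: eta, rho, and zeta — 3 of the 6.

3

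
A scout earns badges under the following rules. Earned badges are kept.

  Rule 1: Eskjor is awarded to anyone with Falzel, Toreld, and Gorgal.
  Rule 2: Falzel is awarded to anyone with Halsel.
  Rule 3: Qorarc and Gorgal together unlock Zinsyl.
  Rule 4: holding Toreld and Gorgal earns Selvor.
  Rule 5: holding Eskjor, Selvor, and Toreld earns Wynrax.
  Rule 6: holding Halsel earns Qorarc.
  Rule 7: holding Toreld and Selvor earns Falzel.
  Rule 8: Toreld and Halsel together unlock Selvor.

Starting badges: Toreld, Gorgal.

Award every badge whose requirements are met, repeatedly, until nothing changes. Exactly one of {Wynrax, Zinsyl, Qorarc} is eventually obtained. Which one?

Wynrax

With Toreld and Gorgal, Selvor is earned (Rule 4).
With Toreld and Selvor, Falzel is earned (Rule 7).
With Falzel, Toreld, and Gorgal, Eskjor is earned (Rule 1).
With Eskjor, Selvor, and Toreld, Wynrax is earned (Rule 5).
Zinsyl would need Qorarc and Gorgal (Rule 3), but Qorarc is never earned. Qorarc would need Halsel (Rule 6), but Halsel is never earned.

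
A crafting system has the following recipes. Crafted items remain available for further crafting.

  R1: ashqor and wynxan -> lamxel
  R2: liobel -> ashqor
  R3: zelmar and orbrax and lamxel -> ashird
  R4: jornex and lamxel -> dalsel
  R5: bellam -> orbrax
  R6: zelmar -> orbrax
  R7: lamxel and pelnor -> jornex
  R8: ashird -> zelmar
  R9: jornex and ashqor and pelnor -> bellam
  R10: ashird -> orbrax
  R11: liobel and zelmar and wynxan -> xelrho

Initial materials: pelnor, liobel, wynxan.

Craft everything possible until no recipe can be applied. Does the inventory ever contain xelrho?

xelrho would need liobel, zelmar, and wynxan (R11), but zelmar is never obtained.

No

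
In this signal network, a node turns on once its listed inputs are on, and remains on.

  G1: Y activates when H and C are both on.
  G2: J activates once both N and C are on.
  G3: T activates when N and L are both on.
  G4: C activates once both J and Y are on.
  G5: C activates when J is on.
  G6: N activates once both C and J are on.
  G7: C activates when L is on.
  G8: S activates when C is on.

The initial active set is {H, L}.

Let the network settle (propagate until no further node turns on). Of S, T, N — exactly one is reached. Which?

G7: L on → C on.
G8: C on → S on.
N would need C and J (G6), but J never turns on. T would need N and L (G3), but N never turns on.

S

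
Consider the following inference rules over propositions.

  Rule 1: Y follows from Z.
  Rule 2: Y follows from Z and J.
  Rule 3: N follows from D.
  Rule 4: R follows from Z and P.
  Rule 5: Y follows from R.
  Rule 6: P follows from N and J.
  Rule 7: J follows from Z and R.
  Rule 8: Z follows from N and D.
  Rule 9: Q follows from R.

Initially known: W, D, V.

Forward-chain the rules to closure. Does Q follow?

No

Q would need R (Rule 9), but R is never established.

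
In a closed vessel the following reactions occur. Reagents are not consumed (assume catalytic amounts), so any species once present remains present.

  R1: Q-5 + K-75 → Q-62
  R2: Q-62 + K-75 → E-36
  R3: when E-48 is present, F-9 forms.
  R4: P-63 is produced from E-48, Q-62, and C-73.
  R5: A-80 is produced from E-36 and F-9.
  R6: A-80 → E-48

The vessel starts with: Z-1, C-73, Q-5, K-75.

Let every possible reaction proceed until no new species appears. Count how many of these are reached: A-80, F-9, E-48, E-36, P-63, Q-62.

2

Q-5 and K-75 present → Q-62 forms (R1).
Q-62 and K-75 present → E-36 forms (R2).
A-80 would need E-36 and F-9 (R5), but F-9 never forms.
F-9 would need E-48 (R3), but E-48 never forms.
E-48 would need A-80 (R6), but A-80 never forms.
E-36: reached.
P-63 would need E-48, Q-62, and C-73 (R4), but E-48 never forms.
Q-62: reached.
Reached: E-36 and Q-62 — 2 of the 6.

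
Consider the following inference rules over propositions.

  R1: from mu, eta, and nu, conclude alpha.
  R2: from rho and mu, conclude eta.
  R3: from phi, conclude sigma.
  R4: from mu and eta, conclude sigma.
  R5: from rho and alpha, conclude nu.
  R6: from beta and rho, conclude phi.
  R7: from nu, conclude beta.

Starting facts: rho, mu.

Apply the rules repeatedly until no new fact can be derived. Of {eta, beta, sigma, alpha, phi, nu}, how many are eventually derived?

rho and mu hold, so eta follows (R2).
mu and eta hold, so sigma follows (R4).
eta: reached.
beta would need nu (R7), but nu is never established.
sigma: reached.
alpha would need mu, eta, and nu (R1), but nu is never established.
phi would need beta and rho (R6), but beta is never established.
nu would need rho and alpha (R5), but alpha is never established.
Reached: eta and sigma — 2 of the 6.

2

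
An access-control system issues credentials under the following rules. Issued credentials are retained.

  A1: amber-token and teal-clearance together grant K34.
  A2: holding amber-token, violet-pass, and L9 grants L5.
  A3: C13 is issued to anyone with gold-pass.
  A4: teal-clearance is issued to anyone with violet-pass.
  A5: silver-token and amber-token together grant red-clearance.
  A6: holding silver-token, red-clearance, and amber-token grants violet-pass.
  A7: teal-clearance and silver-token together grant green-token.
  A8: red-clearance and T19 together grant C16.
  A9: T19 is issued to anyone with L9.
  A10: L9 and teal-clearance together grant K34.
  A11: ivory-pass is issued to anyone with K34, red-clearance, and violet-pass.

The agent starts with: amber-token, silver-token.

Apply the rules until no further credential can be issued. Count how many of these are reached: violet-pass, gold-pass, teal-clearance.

Holding silver-token and amber-token grants red-clearance (A5).
Holding silver-token, red-clearance, and amber-token grants violet-pass (A6).
Holding violet-pass grants teal-clearance (A4).
violet-pass: reached.
No rule produces gold-pass, and it is not given.
teal-clearance: reached.
Reached: violet-pass and teal-clearance — 2 of the 3.

2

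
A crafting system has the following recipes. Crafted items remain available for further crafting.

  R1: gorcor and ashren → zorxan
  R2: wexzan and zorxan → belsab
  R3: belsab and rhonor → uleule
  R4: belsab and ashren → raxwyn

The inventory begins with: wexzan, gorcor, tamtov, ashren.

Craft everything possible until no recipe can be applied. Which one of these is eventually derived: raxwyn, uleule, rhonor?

Using R1, gorcor and ashren make zorxan.
Using R2, wexzan and zorxan make belsab.
belsab and ashren → raxwyn (R4).
uleule would need belsab and rhonor (R3), but rhonor is never obtained. No rule produces rhonor, and it is not given.

raxwyn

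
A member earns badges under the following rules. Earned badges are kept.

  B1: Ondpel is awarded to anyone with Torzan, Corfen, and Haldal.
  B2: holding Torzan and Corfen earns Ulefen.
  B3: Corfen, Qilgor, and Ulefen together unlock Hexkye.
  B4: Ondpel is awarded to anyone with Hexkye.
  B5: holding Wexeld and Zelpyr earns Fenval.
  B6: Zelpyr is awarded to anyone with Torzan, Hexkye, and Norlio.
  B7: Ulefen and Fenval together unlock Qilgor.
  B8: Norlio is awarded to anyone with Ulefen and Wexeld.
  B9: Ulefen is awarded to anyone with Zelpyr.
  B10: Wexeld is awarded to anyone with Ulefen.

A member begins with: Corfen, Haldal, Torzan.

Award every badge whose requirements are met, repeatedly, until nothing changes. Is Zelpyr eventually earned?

Zelpyr would need Torzan, Hexkye, and Norlio (B6), but Hexkye is never earned.

No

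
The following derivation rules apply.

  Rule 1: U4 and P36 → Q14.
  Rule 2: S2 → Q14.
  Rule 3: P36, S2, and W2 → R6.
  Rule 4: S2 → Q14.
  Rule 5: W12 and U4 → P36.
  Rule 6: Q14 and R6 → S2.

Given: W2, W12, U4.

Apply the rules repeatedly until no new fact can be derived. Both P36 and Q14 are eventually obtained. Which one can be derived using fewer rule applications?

P36

P36: W12 and U4 hold, so P36 follows (Rule 5). [1 rule application]
Q14: From W12 and U4, Rule 5 gives P36. From U4 and P36, Rule 1 gives Q14. [2 rule applications]
P36 needs fewer.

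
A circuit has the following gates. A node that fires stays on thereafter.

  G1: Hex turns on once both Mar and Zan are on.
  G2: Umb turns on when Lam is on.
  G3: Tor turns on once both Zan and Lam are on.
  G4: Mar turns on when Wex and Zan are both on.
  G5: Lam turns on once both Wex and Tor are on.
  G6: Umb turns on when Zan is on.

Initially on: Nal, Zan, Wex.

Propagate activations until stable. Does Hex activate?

Wex and Zan are on, so Mar turns on (G4).
Mar and Zan are on, so Hex turns on (G1).

Yes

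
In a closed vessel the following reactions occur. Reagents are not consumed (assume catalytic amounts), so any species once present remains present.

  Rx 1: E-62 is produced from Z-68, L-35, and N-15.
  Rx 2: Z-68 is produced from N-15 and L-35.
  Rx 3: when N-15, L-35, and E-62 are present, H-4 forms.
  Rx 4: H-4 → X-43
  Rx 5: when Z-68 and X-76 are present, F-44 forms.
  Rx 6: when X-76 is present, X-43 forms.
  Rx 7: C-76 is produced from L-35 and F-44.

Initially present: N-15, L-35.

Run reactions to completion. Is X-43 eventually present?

Yes

N-15 and L-35 present → Z-68 forms (Rx 2).
Z-68, L-35, and N-15 present → E-62 forms (Rx 1).
N-15, L-35, and E-62 present → H-4 forms (Rx 3).
H-4 present → X-43 forms (Rx 4).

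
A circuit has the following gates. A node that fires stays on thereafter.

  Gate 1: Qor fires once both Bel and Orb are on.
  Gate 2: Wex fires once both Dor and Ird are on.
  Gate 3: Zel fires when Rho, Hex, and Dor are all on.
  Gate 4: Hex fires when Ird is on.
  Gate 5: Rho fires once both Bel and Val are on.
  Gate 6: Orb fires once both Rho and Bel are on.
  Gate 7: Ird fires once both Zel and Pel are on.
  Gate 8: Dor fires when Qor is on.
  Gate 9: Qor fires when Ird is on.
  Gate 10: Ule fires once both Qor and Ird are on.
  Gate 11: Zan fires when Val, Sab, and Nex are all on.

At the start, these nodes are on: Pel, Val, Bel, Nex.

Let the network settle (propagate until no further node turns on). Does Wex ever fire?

No

Wex would need Dor and Ird (Gate 2), but Ird never turns on.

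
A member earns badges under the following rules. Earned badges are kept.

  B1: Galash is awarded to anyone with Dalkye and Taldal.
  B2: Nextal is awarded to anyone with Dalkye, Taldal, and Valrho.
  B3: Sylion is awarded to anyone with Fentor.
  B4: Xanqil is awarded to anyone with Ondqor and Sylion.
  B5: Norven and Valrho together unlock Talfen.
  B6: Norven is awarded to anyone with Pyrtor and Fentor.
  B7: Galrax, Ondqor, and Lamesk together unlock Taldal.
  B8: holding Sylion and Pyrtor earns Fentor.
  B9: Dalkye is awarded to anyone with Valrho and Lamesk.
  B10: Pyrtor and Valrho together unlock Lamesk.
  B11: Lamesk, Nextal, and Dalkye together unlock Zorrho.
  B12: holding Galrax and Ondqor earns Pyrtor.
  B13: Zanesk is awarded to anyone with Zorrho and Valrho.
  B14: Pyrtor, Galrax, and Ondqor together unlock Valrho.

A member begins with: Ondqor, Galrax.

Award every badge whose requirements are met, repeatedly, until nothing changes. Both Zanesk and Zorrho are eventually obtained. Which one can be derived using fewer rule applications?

Zorrho

Zorrho: With Galrax and Ondqor, Pyrtor is earned (B12). With Pyrtor, Galrax, and Ondqor, Valrho is earned (B14). With Pyrtor and Valrho, Lamesk is earned (B10). With Galrax, Ondqor, and Lamesk, Taldal is earned (B7). With Valrho and Lamesk, Dalkye is earned (B9). With Dalkye, Taldal, and Valrho, Nextal is earned (B2). With Lamesk, Nextal, and Dalkye, Zorrho is earned (B11). [7 rule applications]
Zanesk: With Galrax and Ondqor, Pyrtor is earned (B12). With Pyrtor, Galrax, and Ondqor, Valrho is earned (B14). With Pyrtor and Valrho, Lamesk is earned (B10). With Galrax, Ondqor, and Lamesk, Taldal is earned (B7). With Valrho and Lamesk, Dalkye is earned (B9). With Dalkye, Taldal, and Valrho, Nextal is earned (B2). With Lamesk, Nextal, and Dalkye, Zorrho is earned (B11). With Zorrho and Valrho, Zanesk is earned (B13). [8 rule applications]
Zorrho needs fewer.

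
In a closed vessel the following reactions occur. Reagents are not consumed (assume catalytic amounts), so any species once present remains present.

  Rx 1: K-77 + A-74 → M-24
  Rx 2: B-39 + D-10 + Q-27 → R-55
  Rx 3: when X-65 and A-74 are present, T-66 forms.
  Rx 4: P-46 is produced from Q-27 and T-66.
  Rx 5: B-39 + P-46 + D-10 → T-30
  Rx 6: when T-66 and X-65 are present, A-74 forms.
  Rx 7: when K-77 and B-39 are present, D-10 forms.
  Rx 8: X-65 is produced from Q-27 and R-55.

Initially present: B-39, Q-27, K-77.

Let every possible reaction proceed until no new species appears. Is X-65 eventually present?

Yes

K-77 and B-39 present → D-10 forms (Rx 7).
B-39, D-10, and Q-27 present → R-55 forms (Rx 2).
Q-27 and R-55 present → X-65 forms (Rx 8).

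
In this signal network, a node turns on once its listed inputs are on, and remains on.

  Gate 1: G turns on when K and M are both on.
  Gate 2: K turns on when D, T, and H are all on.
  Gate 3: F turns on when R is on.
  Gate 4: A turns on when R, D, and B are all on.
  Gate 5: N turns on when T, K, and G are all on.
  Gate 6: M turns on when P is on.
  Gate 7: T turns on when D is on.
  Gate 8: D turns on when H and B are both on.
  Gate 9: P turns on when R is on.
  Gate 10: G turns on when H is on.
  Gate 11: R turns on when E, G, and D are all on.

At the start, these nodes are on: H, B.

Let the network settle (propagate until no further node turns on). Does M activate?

M would need P (Gate 6), but P never turns on.

No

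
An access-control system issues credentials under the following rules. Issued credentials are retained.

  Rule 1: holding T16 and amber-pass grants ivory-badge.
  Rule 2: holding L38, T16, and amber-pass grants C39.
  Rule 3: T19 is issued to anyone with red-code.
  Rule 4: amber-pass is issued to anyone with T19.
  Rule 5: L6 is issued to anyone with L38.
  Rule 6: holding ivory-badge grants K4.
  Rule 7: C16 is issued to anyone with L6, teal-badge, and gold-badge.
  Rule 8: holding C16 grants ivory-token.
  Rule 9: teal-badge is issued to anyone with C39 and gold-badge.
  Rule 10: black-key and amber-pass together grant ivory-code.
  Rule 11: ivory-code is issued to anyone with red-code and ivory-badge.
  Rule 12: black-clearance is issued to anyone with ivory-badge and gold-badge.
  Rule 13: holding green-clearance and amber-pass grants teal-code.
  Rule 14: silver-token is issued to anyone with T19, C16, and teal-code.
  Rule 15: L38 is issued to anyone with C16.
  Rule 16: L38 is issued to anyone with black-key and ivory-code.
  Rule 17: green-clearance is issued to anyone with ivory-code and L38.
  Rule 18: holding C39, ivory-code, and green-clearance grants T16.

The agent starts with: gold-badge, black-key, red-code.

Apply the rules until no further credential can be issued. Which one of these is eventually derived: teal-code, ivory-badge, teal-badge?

teal-code

Holding red-code grants T19 (Rule 3).
Holding T19 grants amber-pass (Rule 4).
Holding black-key and amber-pass grants ivory-code (Rule 10).
Holding black-key and ivory-code grants L38 (Rule 16).
Holding ivory-code and L38 grants green-clearance (Rule 17).
Holding green-clearance and amber-pass grants teal-code (Rule 13).
ivory-badge would need T16 and amber-pass (Rule 1), but T16 is never granted. teal-badge would need C39 and gold-badge (Rule 9), but C39 is never granted.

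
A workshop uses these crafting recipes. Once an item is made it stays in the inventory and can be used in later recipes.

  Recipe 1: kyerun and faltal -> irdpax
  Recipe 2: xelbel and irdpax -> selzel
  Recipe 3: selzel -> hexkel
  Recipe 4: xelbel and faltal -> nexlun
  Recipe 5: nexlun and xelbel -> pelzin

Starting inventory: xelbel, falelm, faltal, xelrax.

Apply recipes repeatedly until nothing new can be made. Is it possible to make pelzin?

Yes

Using Recipe 4, xelbel and faltal make nexlun.
nexlun and xelbel -> pelzin (Recipe 5).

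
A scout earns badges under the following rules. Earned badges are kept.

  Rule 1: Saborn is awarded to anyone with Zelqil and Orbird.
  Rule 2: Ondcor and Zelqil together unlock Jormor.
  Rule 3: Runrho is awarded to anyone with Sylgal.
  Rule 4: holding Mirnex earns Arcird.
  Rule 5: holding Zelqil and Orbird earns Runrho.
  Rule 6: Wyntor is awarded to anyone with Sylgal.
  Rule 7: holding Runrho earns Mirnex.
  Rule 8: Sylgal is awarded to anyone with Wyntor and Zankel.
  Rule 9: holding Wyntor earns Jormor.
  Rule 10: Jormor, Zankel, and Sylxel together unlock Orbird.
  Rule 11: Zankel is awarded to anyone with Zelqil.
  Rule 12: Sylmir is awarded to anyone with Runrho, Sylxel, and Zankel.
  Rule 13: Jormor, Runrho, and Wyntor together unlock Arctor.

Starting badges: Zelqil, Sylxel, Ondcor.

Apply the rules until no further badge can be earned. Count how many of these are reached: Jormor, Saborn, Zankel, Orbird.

With Ondcor and Zelqil, Jormor is earned (Rule 2).
With Zelqil, Zankel is earned (Rule 11).
With Jormor, Zankel, and Sylxel, Orbird is earned (Rule 10).
With Zelqil and Orbird, Saborn is earned (Rule 1).
Jormor: reached.
Saborn: reached.
Zankel: reached.
Orbird: reached.
All 4 are reached.

4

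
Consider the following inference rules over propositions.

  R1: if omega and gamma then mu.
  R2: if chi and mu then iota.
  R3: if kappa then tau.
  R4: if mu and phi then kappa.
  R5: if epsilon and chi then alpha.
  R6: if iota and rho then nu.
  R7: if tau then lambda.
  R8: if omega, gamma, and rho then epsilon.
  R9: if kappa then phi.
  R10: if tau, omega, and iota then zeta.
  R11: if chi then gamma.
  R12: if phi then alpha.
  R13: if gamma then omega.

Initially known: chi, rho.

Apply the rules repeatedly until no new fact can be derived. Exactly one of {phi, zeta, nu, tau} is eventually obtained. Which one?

chi holds, so gamma follows (R11).
From gamma, R13 gives omega.
From omega and gamma, R1 gives mu.
From chi and mu, R2 gives iota.
From iota and rho, R6 gives nu.
zeta would need tau, omega, and iota (R10), but tau is never established. tau would need kappa (R3), but kappa is never established. phi would need kappa (R9), but kappa is never established.

nu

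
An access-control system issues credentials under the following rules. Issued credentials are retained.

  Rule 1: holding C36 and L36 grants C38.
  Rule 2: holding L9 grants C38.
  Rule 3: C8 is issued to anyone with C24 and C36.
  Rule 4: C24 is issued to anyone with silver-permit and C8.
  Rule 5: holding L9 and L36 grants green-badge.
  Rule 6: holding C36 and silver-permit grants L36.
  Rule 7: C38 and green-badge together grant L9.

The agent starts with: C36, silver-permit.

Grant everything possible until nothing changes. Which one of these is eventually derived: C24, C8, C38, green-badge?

Holding C36 and silver-permit grants L36 (Rule 6).
Holding C36 and L36 grants C38 (Rule 1).
C8 would need C24 and C36 (Rule 3), but C24 is never granted. green-badge would need L9 and L36 (Rule 5), but L9 is never granted. C24 would need silver-permit and C8 (Rule 4), but C8 is never granted.

C38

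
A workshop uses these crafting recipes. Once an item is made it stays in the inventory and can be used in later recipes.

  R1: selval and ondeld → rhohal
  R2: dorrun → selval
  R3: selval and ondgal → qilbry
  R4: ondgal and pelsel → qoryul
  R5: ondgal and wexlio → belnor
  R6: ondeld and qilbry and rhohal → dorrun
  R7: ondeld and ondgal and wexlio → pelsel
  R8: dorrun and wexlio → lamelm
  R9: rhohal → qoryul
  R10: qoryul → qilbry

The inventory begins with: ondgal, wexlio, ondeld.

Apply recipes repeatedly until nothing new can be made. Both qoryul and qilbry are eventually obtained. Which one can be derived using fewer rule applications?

qoryul

qoryul: ondeld and ondgal and wexlio → pelsel (R7). ondgal and pelsel → qoryul (R4). [2 rule applications]
qilbry: Using R7, ondeld, ondgal, and wexlio make pelsel. Using R4, ondgal and pelsel make qoryul. qoryul → qilbry (R10). [3 rule applications]
qoryul needs fewer.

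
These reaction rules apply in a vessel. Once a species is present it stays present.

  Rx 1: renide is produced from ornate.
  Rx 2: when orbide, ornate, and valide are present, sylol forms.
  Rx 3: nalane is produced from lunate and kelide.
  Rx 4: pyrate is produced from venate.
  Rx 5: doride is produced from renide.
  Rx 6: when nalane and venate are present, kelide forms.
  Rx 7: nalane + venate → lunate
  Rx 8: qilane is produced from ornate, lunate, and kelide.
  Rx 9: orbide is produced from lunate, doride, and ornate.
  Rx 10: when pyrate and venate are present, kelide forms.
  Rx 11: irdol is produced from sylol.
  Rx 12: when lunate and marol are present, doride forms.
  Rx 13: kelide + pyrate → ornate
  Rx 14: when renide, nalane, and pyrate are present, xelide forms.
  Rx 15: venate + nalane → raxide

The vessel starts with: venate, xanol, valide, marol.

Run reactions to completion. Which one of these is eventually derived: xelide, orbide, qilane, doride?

doride

venate present → pyrate forms (Rx 4).
pyrate and venate present → kelide forms (Rx 10).
kelide and pyrate present → ornate forms (Rx 13).
ornate present → renide forms (Rx 1).
renide present → doride forms (Rx 5).
qilane would need ornate, lunate, and kelide (Rx 8), but lunate never forms. xelide would need renide, nalane, and pyrate (Rx 14), but nalane never forms. orbide would need lunate, doride, and ornate (Rx 9), but lunate never forms.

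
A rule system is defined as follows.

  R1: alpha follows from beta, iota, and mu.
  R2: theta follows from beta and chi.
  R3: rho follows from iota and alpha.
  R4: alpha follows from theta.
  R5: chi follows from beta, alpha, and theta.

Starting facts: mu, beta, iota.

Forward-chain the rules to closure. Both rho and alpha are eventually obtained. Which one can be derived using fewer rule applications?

alpha

alpha: From beta, iota, and mu, R1 gives alpha. [1 rule application]
rho: beta, iota, and mu hold, so alpha follows (R1). iota and alpha hold, so rho follows (R3). [2 rule applications]
alpha needs fewer.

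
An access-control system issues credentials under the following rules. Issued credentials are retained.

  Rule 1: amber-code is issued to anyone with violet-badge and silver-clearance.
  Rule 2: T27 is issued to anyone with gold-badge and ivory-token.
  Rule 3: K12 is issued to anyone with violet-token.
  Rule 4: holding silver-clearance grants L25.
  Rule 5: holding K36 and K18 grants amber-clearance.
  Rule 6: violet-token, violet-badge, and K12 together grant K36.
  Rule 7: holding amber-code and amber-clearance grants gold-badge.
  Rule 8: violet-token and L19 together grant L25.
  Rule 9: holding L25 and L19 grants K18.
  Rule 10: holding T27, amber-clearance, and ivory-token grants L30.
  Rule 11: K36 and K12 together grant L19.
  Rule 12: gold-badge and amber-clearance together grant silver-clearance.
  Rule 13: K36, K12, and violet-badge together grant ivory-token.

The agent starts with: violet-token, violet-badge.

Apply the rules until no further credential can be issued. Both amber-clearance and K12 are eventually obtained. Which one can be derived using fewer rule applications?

K12: Holding violet-token grants K12 (Rule 3). [1 rule application]
amber-clearance: Holding violet-token grants K12 (Rule 3). Holding violet-token, violet-badge, and K12 grants K36 (Rule 6). Holding K36 and K12 grants L19 (Rule 11). Holding violet-token and L19 grants L25 (Rule 8). Holding L25 and L19 grants K18 (Rule 9). Holding K36 and K18 grants amber-clearance (Rule 5). [6 rule applications]
K12 needs fewer.

K12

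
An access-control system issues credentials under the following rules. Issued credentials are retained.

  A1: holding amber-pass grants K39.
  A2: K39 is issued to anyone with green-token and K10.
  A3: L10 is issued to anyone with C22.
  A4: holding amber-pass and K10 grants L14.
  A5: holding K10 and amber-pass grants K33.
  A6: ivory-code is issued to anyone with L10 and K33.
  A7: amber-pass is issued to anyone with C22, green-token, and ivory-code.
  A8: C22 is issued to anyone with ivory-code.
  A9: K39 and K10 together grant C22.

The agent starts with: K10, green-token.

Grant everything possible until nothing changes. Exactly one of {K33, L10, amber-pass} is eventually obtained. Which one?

L10

Holding green-token and K10 grants K39 (A2).
Holding K39 and K10 grants C22 (A9).
Holding C22 grants L10 (A3).
amber-pass would need C22, green-token, and ivory-code (A7), but ivory-code is never granted. K33 would need K10 and amber-pass (A5), but amber-pass is never granted.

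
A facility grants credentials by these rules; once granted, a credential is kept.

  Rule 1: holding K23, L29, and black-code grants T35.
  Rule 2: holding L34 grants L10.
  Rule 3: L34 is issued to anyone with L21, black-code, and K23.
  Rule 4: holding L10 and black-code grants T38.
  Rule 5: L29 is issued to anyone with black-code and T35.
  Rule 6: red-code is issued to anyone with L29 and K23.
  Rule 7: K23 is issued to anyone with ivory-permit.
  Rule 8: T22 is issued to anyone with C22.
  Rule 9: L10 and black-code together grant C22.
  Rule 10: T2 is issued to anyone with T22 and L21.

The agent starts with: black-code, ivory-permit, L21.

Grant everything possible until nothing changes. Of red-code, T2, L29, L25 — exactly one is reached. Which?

Holding ivory-permit grants K23 (Rule 7).
Holding L21, black-code, and K23 grants L34 (Rule 3).
Holding L34 grants L10 (Rule 2).
Holding L10 and black-code grants C22 (Rule 9).
Holding C22 grants T22 (Rule 8).
Holding T22 and L21 grants T2 (Rule 10).
red-code would need L29 and K23 (Rule 6), but L29 is never granted. L29 would need black-code and T35 (Rule 5), but T35 is never granted. No rule produces L25, and it is not given.

T2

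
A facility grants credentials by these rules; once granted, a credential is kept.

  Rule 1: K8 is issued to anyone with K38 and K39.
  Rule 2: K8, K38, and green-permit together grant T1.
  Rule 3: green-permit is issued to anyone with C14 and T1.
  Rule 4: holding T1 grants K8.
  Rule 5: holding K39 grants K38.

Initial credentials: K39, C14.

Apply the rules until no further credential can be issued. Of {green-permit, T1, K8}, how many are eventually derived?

Holding K39 grants K38 (Rule 5).
Holding K38 and K39 grants K8 (Rule 1).
green-permit would need C14 and T1 (Rule 3), but T1 is never granted.
T1 would need K8, K38, and green-permit (Rule 2), but green-permit is never granted.
K8: reached.
Reached: K8 — 1 of the 3.

1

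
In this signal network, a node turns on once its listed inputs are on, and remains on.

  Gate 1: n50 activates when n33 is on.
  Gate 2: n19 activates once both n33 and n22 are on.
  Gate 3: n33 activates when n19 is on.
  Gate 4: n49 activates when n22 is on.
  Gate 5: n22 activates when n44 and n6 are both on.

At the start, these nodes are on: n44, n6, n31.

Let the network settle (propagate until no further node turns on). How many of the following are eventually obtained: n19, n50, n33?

n19 would need n33 and n22 (Gate 2), but n33 never turns on.
n50 would need n33 (Gate 1), but n33 never turns on.
n33 would need n19 (Gate 3), but n19 never turns on.
None of the 3 are reached.

0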